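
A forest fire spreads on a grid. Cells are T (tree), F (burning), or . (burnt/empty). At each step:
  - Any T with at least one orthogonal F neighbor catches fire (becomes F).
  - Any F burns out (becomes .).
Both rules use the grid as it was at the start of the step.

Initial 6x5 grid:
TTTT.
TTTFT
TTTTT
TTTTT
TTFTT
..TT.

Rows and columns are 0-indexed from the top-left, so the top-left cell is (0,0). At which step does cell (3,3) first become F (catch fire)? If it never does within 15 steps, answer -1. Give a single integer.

Step 1: cell (3,3)='T' (+8 fires, +2 burnt)
Step 2: cell (3,3)='F' (+9 fires, +8 burnt)
  -> target ignites at step 2
Step 3: cell (3,3)='.' (+5 fires, +9 burnt)
Step 4: cell (3,3)='.' (+2 fires, +5 burnt)
Step 5: cell (3,3)='.' (+0 fires, +2 burnt)
  fire out at step 5

2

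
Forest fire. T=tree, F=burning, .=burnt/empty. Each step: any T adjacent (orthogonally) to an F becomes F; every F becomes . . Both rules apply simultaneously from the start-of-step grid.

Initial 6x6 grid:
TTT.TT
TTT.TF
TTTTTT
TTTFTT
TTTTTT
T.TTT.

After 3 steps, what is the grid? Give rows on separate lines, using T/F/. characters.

Step 1: 7 trees catch fire, 2 burn out
  TTT.TF
  TTT.F.
  TTTFTF
  TTF.FT
  TTTFTT
  T.TTT.
Step 2: 8 trees catch fire, 7 burn out
  TTT.F.
  TTT...
  TTF.F.
  TF...F
  TTF.FT
  T.TFT.
Step 3: 7 trees catch fire, 8 burn out
  TTT...
  TTF...
  TF....
  F.....
  TF...F
  T.F.F.

TTT...
TTF...
TF....
F.....
TF...F
T.F.F.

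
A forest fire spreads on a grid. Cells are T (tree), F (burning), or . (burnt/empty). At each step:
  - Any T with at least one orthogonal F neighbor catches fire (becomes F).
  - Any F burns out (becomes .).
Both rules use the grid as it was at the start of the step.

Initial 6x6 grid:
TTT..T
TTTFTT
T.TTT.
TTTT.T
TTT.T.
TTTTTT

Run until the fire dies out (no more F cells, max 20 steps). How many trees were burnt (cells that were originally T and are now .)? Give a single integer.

Answer: 27

Derivation:
Step 1: +3 fires, +1 burnt (F count now 3)
Step 2: +6 fires, +3 burnt (F count now 6)
Step 3: +4 fires, +6 burnt (F count now 4)
Step 4: +4 fires, +4 burnt (F count now 4)
Step 5: +3 fires, +4 burnt (F count now 3)
Step 6: +3 fires, +3 burnt (F count now 3)
Step 7: +2 fires, +3 burnt (F count now 2)
Step 8: +2 fires, +2 burnt (F count now 2)
Step 9: +0 fires, +2 burnt (F count now 0)
Fire out after step 9
Initially T: 28, now '.': 35
Total burnt (originally-T cells now '.'): 27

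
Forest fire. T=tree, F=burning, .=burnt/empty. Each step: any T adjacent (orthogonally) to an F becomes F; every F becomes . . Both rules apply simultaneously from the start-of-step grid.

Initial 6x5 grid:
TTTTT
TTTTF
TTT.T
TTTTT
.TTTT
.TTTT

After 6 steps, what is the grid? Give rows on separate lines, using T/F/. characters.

Step 1: 3 trees catch fire, 1 burn out
  TTTTF
  TTTF.
  TTT.F
  TTTTT
  .TTTT
  .TTTT
Step 2: 3 trees catch fire, 3 burn out
  TTTF.
  TTF..
  TTT..
  TTTTF
  .TTTT
  .TTTT
Step 3: 5 trees catch fire, 3 burn out
  TTF..
  TF...
  TTF..
  TTTF.
  .TTTF
  .TTTT
Step 4: 6 trees catch fire, 5 burn out
  TF...
  F....
  TF...
  TTF..
  .TTF.
  .TTTF
Step 5: 5 trees catch fire, 6 burn out
  F....
  .....
  F....
  TF...
  .TF..
  .TTF.
Step 6: 3 trees catch fire, 5 burn out
  .....
  .....
  .....
  F....
  .F...
  .TF..

.....
.....
.....
F....
.F...
.TF..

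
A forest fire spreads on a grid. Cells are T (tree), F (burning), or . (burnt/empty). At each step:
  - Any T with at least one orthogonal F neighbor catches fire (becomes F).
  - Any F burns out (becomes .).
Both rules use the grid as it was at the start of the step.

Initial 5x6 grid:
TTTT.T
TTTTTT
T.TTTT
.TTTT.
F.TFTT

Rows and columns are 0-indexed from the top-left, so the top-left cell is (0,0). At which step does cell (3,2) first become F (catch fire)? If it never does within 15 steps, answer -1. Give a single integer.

Step 1: cell (3,2)='T' (+3 fires, +2 burnt)
Step 2: cell (3,2)='F' (+4 fires, +3 burnt)
  -> target ignites at step 2
Step 3: cell (3,2)='.' (+4 fires, +4 burnt)
Step 4: cell (3,2)='.' (+4 fires, +4 burnt)
Step 5: cell (3,2)='.' (+3 fires, +4 burnt)
Step 6: cell (3,2)='.' (+3 fires, +3 burnt)
Step 7: cell (3,2)='.' (+2 fires, +3 burnt)
Step 8: cell (3,2)='.' (+0 fires, +2 burnt)
  fire out at step 8

2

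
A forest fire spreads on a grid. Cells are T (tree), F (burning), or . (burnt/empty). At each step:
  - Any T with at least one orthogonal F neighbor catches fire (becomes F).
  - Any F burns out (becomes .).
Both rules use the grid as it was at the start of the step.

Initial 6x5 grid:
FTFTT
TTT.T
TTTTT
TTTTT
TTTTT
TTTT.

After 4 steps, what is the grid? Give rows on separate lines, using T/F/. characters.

Step 1: 4 trees catch fire, 2 burn out
  .F.FT
  FTF.T
  TTTTT
  TTTTT
  TTTTT
  TTTT.
Step 2: 4 trees catch fire, 4 burn out
  ....F
  .F..T
  FTFTT
  TTTTT
  TTTTT
  TTTT.
Step 3: 5 trees catch fire, 4 burn out
  .....
  ....F
  .F.FT
  FTFTT
  TTTTT
  TTTT.
Step 4: 5 trees catch fire, 5 burn out
  .....
  .....
  ....F
  .F.FT
  FTFTT
  TTTT.

.....
.....
....F
.F.FT
FTFTT
TTTT.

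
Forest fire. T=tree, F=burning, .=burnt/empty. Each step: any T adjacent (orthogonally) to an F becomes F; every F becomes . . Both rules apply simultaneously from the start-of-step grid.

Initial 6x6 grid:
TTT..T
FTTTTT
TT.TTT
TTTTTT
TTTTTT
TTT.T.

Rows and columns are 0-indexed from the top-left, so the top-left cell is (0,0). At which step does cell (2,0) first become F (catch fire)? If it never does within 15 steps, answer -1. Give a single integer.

Step 1: cell (2,0)='F' (+3 fires, +1 burnt)
  -> target ignites at step 1
Step 2: cell (2,0)='.' (+4 fires, +3 burnt)
Step 3: cell (2,0)='.' (+4 fires, +4 burnt)
Step 4: cell (2,0)='.' (+5 fires, +4 burnt)
Step 5: cell (2,0)='.' (+5 fires, +5 burnt)
Step 6: cell (2,0)='.' (+5 fires, +5 burnt)
Step 7: cell (2,0)='.' (+2 fires, +5 burnt)
Step 8: cell (2,0)='.' (+2 fires, +2 burnt)
Step 9: cell (2,0)='.' (+0 fires, +2 burnt)
  fire out at step 9

1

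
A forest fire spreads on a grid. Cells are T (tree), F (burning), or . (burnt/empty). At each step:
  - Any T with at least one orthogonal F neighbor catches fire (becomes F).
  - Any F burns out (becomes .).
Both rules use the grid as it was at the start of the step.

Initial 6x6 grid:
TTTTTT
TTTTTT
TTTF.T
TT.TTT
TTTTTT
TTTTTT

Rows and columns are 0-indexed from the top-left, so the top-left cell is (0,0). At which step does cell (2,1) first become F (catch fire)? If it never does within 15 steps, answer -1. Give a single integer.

Step 1: cell (2,1)='T' (+3 fires, +1 burnt)
Step 2: cell (2,1)='F' (+6 fires, +3 burnt)
  -> target ignites at step 2
Step 3: cell (2,1)='.' (+10 fires, +6 burnt)
Step 4: cell (2,1)='.' (+9 fires, +10 burnt)
Step 5: cell (2,1)='.' (+4 fires, +9 burnt)
Step 6: cell (2,1)='.' (+1 fires, +4 burnt)
Step 7: cell (2,1)='.' (+0 fires, +1 burnt)
  fire out at step 7

2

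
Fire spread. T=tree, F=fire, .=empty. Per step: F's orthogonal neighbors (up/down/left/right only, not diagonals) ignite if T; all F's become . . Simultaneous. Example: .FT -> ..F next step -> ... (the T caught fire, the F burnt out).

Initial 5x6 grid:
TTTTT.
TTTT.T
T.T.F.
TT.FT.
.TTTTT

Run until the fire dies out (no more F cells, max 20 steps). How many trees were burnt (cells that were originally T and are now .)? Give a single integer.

Step 1: +2 fires, +2 burnt (F count now 2)
Step 2: +2 fires, +2 burnt (F count now 2)
Step 3: +2 fires, +2 burnt (F count now 2)
Step 4: +1 fires, +2 burnt (F count now 1)
Step 5: +1 fires, +1 burnt (F count now 1)
Step 6: +1 fires, +1 burnt (F count now 1)
Step 7: +1 fires, +1 burnt (F count now 1)
Step 8: +2 fires, +1 burnt (F count now 2)
Step 9: +2 fires, +2 burnt (F count now 2)
Step 10: +3 fires, +2 burnt (F count now 3)
Step 11: +1 fires, +3 burnt (F count now 1)
Step 12: +1 fires, +1 burnt (F count now 1)
Step 13: +0 fires, +1 burnt (F count now 0)
Fire out after step 13
Initially T: 20, now '.': 29
Total burnt (originally-T cells now '.'): 19

Answer: 19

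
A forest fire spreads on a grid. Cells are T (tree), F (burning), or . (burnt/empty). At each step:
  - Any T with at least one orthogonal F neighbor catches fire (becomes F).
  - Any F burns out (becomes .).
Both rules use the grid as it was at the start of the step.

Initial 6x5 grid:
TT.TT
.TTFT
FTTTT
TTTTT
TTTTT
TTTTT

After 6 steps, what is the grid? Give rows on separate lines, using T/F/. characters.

Step 1: 6 trees catch fire, 2 burn out
  TT.FT
  .TF.F
  .FTFT
  FTTTT
  TTTTT
  TTTTT
Step 2: 7 trees catch fire, 6 burn out
  TT..F
  .F...
  ..F.F
  .FTFT
  FTTTT
  TTTTT
Step 3: 6 trees catch fire, 7 burn out
  TF...
  .....
  .....
  ..F.F
  .FTFT
  FTTTT
Step 4: 5 trees catch fire, 6 burn out
  F....
  .....
  .....
  .....
  ..F.F
  .FTFT
Step 5: 2 trees catch fire, 5 burn out
  .....
  .....
  .....
  .....
  .....
  ..F.F
Step 6: 0 trees catch fire, 2 burn out
  .....
  .....
  .....
  .....
  .....
  .....

.....
.....
.....
.....
.....
.....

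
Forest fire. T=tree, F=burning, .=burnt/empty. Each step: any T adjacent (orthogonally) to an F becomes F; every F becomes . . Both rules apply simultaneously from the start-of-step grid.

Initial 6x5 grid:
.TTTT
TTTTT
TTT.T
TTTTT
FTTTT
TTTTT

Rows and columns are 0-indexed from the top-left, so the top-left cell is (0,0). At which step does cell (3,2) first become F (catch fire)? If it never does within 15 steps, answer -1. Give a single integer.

Step 1: cell (3,2)='T' (+3 fires, +1 burnt)
Step 2: cell (3,2)='T' (+4 fires, +3 burnt)
Step 3: cell (3,2)='F' (+5 fires, +4 burnt)
  -> target ignites at step 3
Step 4: cell (3,2)='.' (+5 fires, +5 burnt)
Step 5: cell (3,2)='.' (+4 fires, +5 burnt)
Step 6: cell (3,2)='.' (+3 fires, +4 burnt)
Step 7: cell (3,2)='.' (+2 fires, +3 burnt)
Step 8: cell (3,2)='.' (+1 fires, +2 burnt)
Step 9: cell (3,2)='.' (+0 fires, +1 burnt)
  fire out at step 9

3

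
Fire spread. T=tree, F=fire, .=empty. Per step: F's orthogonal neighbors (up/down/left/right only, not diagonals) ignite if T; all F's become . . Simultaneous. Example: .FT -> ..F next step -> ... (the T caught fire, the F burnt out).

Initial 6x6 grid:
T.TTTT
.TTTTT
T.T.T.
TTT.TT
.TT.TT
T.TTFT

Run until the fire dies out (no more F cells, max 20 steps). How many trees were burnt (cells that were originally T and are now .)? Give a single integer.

Step 1: +3 fires, +1 burnt (F count now 3)
Step 2: +3 fires, +3 burnt (F count now 3)
Step 3: +3 fires, +3 burnt (F count now 3)
Step 4: +3 fires, +3 burnt (F count now 3)
Step 5: +5 fires, +3 burnt (F count now 5)
Step 6: +4 fires, +5 burnt (F count now 4)
Step 7: +3 fires, +4 burnt (F count now 3)
Step 8: +0 fires, +3 burnt (F count now 0)
Fire out after step 8
Initially T: 26, now '.': 34
Total burnt (originally-T cells now '.'): 24

Answer: 24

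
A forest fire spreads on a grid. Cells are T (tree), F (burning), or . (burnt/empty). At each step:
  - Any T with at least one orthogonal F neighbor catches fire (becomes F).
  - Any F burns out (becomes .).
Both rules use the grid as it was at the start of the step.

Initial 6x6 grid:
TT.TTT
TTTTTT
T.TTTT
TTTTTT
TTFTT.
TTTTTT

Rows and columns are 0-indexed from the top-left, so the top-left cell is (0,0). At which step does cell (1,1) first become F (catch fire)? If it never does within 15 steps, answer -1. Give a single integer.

Step 1: cell (1,1)='T' (+4 fires, +1 burnt)
Step 2: cell (1,1)='T' (+7 fires, +4 burnt)
Step 3: cell (1,1)='T' (+6 fires, +7 burnt)
Step 4: cell (1,1)='F' (+6 fires, +6 burnt)
  -> target ignites at step 4
Step 5: cell (1,1)='.' (+5 fires, +6 burnt)
Step 6: cell (1,1)='.' (+3 fires, +5 burnt)
Step 7: cell (1,1)='.' (+1 fires, +3 burnt)
Step 8: cell (1,1)='.' (+0 fires, +1 burnt)
  fire out at step 8

4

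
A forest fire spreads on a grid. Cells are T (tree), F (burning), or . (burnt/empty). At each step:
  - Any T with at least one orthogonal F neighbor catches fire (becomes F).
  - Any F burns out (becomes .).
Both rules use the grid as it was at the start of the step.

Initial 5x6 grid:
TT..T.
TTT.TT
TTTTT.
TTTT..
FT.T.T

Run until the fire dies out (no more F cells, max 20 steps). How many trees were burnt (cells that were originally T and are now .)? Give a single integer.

Answer: 19

Derivation:
Step 1: +2 fires, +1 burnt (F count now 2)
Step 2: +2 fires, +2 burnt (F count now 2)
Step 3: +3 fires, +2 burnt (F count now 3)
Step 4: +4 fires, +3 burnt (F count now 4)
Step 5: +4 fires, +4 burnt (F count now 4)
Step 6: +1 fires, +4 burnt (F count now 1)
Step 7: +1 fires, +1 burnt (F count now 1)
Step 8: +2 fires, +1 burnt (F count now 2)
Step 9: +0 fires, +2 burnt (F count now 0)
Fire out after step 9
Initially T: 20, now '.': 29
Total burnt (originally-T cells now '.'): 19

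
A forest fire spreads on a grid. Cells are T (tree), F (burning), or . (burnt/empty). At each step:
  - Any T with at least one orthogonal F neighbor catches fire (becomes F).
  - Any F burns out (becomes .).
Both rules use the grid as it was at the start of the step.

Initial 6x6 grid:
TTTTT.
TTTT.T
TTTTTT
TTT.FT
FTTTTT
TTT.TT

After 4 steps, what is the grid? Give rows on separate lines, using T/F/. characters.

Step 1: 6 trees catch fire, 2 burn out
  TTTTT.
  TTTT.T
  TTTTFT
  FTT..F
  .FTTFT
  FTT.TT
Step 2: 9 trees catch fire, 6 burn out
  TTTTT.
  TTTT.T
  FTTF.F
  .FT...
  ..FF.F
  .FT.FT
Step 3: 8 trees catch fire, 9 burn out
  TTTTT.
  FTTF.F
  .FF...
  ..F...
  ......
  ..F..F
Step 4: 4 trees catch fire, 8 burn out
  FTTFT.
  .FF...
  ......
  ......
  ......
  ......

FTTFT.
.FF...
......
......
......
......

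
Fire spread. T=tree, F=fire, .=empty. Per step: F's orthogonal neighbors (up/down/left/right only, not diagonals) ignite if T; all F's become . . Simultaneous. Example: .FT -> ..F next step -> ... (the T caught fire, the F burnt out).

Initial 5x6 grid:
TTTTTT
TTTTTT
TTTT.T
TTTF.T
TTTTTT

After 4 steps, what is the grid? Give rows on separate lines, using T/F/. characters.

Step 1: 3 trees catch fire, 1 burn out
  TTTTTT
  TTTTTT
  TTTF.T
  TTF..T
  TTTFTT
Step 2: 5 trees catch fire, 3 burn out
  TTTTTT
  TTTFTT
  TTF..T
  TF...T
  TTF.FT
Step 3: 7 trees catch fire, 5 burn out
  TTTFTT
  TTF.FT
  TF...T
  F....T
  TF...F
Step 4: 7 trees catch fire, 7 burn out
  TTF.FT
  TF...F
  F....T
  .....F
  F.....

TTF.FT
TF...F
F....T
.....F
F.....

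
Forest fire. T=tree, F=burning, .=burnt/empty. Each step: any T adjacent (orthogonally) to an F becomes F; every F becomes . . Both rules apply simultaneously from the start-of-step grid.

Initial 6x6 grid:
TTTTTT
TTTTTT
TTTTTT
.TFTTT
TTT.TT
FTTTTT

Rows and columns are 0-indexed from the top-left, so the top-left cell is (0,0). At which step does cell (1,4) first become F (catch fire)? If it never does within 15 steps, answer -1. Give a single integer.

Step 1: cell (1,4)='T' (+6 fires, +2 burnt)
Step 2: cell (1,4)='T' (+6 fires, +6 burnt)
Step 3: cell (1,4)='T' (+8 fires, +6 burnt)
Step 4: cell (1,4)='F' (+7 fires, +8 burnt)
  -> target ignites at step 4
Step 5: cell (1,4)='.' (+4 fires, +7 burnt)
Step 6: cell (1,4)='.' (+1 fires, +4 burnt)
Step 7: cell (1,4)='.' (+0 fires, +1 burnt)
  fire out at step 7

4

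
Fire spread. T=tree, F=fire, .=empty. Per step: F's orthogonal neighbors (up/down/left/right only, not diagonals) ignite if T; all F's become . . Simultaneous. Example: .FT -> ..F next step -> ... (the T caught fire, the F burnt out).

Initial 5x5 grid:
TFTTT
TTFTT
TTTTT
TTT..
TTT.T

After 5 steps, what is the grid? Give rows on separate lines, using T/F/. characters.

Step 1: 5 trees catch fire, 2 burn out
  F.FTT
  TF.FT
  TTFTT
  TTT..
  TTT.T
Step 2: 6 trees catch fire, 5 burn out
  ...FT
  F...F
  TF.FT
  TTF..
  TTT.T
Step 3: 5 trees catch fire, 6 burn out
  ....F
  .....
  F...F
  TF...
  TTF.T
Step 4: 2 trees catch fire, 5 burn out
  .....
  .....
  .....
  F....
  TF..T
Step 5: 1 trees catch fire, 2 burn out
  .....
  .....
  .....
  .....
  F...T

.....
.....
.....
.....
F...T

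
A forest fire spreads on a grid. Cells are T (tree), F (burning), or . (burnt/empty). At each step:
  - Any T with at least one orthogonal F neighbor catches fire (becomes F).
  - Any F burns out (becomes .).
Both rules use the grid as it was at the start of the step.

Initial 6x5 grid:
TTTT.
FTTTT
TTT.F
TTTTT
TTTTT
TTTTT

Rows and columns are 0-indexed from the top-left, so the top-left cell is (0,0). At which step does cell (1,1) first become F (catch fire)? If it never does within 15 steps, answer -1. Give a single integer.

Step 1: cell (1,1)='F' (+5 fires, +2 burnt)
  -> target ignites at step 1
Step 2: cell (1,1)='.' (+7 fires, +5 burnt)
Step 3: cell (1,1)='.' (+8 fires, +7 burnt)
Step 4: cell (1,1)='.' (+4 fires, +8 burnt)
Step 5: cell (1,1)='.' (+2 fires, +4 burnt)
Step 6: cell (1,1)='.' (+0 fires, +2 burnt)
  fire out at step 6

1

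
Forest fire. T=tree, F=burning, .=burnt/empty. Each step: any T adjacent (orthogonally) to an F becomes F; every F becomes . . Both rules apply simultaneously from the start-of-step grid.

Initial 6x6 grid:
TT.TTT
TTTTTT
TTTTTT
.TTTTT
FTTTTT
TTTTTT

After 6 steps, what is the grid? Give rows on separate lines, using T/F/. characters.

Step 1: 2 trees catch fire, 1 burn out
  TT.TTT
  TTTTTT
  TTTTTT
  .TTTTT
  .FTTTT
  FTTTTT
Step 2: 3 trees catch fire, 2 burn out
  TT.TTT
  TTTTTT
  TTTTTT
  .FTTTT
  ..FTTT
  .FTTTT
Step 3: 4 trees catch fire, 3 burn out
  TT.TTT
  TTTTTT
  TFTTTT
  ..FTTT
  ...FTT
  ..FTTT
Step 4: 6 trees catch fire, 4 burn out
  TT.TTT
  TFTTTT
  F.FTTT
  ...FTT
  ....FT
  ...FTT
Step 5: 7 trees catch fire, 6 burn out
  TF.TTT
  F.FTTT
  ...FTT
  ....FT
  .....F
  ....FT
Step 6: 5 trees catch fire, 7 burn out
  F..TTT
  ...FTT
  ....FT
  .....F
  ......
  .....F

F..TTT
...FTT
....FT
.....F
......
.....F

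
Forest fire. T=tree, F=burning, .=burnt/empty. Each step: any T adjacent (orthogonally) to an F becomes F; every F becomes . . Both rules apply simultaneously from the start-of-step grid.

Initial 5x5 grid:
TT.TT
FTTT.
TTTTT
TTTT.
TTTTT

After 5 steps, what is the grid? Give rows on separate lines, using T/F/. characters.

Step 1: 3 trees catch fire, 1 burn out
  FT.TT
  .FTT.
  FTTTT
  TTTT.
  TTTTT
Step 2: 4 trees catch fire, 3 burn out
  .F.TT
  ..FT.
  .FTTT
  FTTT.
  TTTTT
Step 3: 4 trees catch fire, 4 burn out
  ...TT
  ...F.
  ..FTT
  .FTT.
  FTTTT
Step 4: 4 trees catch fire, 4 burn out
  ...FT
  .....
  ...FT
  ..FT.
  .FTTT
Step 5: 4 trees catch fire, 4 burn out
  ....F
  .....
  ....F
  ...F.
  ..FTT

....F
.....
....F
...F.
..FTT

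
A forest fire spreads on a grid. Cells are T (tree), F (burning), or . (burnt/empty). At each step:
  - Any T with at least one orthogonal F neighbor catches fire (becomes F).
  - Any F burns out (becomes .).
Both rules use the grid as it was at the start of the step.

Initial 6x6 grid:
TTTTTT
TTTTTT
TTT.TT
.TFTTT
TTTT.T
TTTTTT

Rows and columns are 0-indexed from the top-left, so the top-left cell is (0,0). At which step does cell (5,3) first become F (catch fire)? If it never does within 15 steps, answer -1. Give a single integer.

Step 1: cell (5,3)='T' (+4 fires, +1 burnt)
Step 2: cell (5,3)='T' (+6 fires, +4 burnt)
Step 3: cell (5,3)='F' (+9 fires, +6 burnt)
  -> target ignites at step 3
Step 4: cell (5,3)='.' (+8 fires, +9 burnt)
Step 5: cell (5,3)='.' (+4 fires, +8 burnt)
Step 6: cell (5,3)='.' (+1 fires, +4 burnt)
Step 7: cell (5,3)='.' (+0 fires, +1 burnt)
  fire out at step 7

3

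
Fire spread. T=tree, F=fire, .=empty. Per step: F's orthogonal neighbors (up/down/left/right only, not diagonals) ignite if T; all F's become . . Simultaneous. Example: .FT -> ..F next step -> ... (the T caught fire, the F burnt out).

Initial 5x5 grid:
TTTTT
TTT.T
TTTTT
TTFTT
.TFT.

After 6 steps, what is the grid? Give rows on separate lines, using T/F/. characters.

Step 1: 5 trees catch fire, 2 burn out
  TTTTT
  TTT.T
  TTFTT
  TF.FT
  .F.F.
Step 2: 5 trees catch fire, 5 burn out
  TTTTT
  TTF.T
  TF.FT
  F...F
  .....
Step 3: 4 trees catch fire, 5 burn out
  TTFTT
  TF..T
  F...F
  .....
  .....
Step 4: 4 trees catch fire, 4 burn out
  TF.FT
  F...F
  .....
  .....
  .....
Step 5: 2 trees catch fire, 4 burn out
  F...F
  .....
  .....
  .....
  .....
Step 6: 0 trees catch fire, 2 burn out
  .....
  .....
  .....
  .....
  .....

.....
.....
.....
.....
.....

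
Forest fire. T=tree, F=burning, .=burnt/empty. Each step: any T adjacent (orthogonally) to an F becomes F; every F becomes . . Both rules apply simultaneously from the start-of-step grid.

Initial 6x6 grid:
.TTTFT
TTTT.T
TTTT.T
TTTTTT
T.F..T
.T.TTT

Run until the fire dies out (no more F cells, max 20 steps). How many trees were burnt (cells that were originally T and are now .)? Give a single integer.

Answer: 25

Derivation:
Step 1: +3 fires, +2 burnt (F count now 3)
Step 2: +6 fires, +3 burnt (F count now 6)
Step 3: +7 fires, +6 burnt (F count now 7)
Step 4: +4 fires, +7 burnt (F count now 4)
Step 5: +2 fires, +4 burnt (F count now 2)
Step 6: +1 fires, +2 burnt (F count now 1)
Step 7: +1 fires, +1 burnt (F count now 1)
Step 8: +1 fires, +1 burnt (F count now 1)
Step 9: +0 fires, +1 burnt (F count now 0)
Fire out after step 9
Initially T: 26, now '.': 35
Total burnt (originally-T cells now '.'): 25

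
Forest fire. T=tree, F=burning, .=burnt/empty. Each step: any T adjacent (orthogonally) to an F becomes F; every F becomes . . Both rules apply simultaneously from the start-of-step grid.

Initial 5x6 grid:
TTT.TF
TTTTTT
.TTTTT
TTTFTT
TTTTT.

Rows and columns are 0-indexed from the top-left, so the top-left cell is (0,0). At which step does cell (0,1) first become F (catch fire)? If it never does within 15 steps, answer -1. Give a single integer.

Step 1: cell (0,1)='T' (+6 fires, +2 burnt)
Step 2: cell (0,1)='T' (+9 fires, +6 burnt)
Step 3: cell (0,1)='T' (+4 fires, +9 burnt)
Step 4: cell (0,1)='T' (+3 fires, +4 burnt)
Step 5: cell (0,1)='F' (+2 fires, +3 burnt)
  -> target ignites at step 5
Step 6: cell (0,1)='.' (+1 fires, +2 burnt)
Step 7: cell (0,1)='.' (+0 fires, +1 burnt)
  fire out at step 7

5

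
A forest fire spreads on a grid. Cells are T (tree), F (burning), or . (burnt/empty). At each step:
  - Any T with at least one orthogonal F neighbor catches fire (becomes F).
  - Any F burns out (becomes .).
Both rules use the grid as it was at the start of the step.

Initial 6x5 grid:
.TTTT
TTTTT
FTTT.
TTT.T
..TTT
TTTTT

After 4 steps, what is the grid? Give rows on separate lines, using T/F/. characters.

Step 1: 3 trees catch fire, 1 burn out
  .TTTT
  FTTTT
  .FTT.
  FTT.T
  ..TTT
  TTTTT
Step 2: 3 trees catch fire, 3 burn out
  .TTTT
  .FTTT
  ..FT.
  .FT.T
  ..TTT
  TTTTT
Step 3: 4 trees catch fire, 3 burn out
  .FTTT
  ..FTT
  ...F.
  ..F.T
  ..TTT
  TTTTT
Step 4: 3 trees catch fire, 4 burn out
  ..FTT
  ...FT
  .....
  ....T
  ..FTT
  TTTTT

..FTT
...FT
.....
....T
..FTT
TTTTT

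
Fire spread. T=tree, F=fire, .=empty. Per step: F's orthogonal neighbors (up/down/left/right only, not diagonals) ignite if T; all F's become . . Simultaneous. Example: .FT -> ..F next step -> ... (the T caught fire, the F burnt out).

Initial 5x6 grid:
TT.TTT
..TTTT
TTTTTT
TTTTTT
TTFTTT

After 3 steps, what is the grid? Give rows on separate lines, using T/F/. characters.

Step 1: 3 trees catch fire, 1 burn out
  TT.TTT
  ..TTTT
  TTTTTT
  TTFTTT
  TF.FTT
Step 2: 5 trees catch fire, 3 burn out
  TT.TTT
  ..TTTT
  TTFTTT
  TF.FTT
  F...FT
Step 3: 6 trees catch fire, 5 burn out
  TT.TTT
  ..FTTT
  TF.FTT
  F...FT
  .....F

TT.TTT
..FTTT
TF.FTT
F...FT
.....F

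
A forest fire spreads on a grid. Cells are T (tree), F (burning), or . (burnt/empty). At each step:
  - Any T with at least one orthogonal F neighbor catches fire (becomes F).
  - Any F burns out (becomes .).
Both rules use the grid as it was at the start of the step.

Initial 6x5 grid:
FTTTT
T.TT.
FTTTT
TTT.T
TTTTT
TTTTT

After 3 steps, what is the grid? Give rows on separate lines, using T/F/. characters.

Step 1: 4 trees catch fire, 2 burn out
  .FTTT
  F.TT.
  .FTTT
  FTT.T
  TTTTT
  TTTTT
Step 2: 4 trees catch fire, 4 burn out
  ..FTT
  ..TT.
  ..FTT
  .FT.T
  FTTTT
  TTTTT
Step 3: 6 trees catch fire, 4 burn out
  ...FT
  ..FT.
  ...FT
  ..F.T
  .FTTT
  FTTTT

...FT
..FT.
...FT
..F.T
.FTTT
FTTTT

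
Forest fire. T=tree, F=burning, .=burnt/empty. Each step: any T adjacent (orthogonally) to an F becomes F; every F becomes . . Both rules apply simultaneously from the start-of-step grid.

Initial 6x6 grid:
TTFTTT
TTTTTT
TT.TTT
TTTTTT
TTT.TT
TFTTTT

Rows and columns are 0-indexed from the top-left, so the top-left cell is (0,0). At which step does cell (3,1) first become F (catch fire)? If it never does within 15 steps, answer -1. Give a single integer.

Step 1: cell (3,1)='T' (+6 fires, +2 burnt)
Step 2: cell (3,1)='F' (+8 fires, +6 burnt)
  -> target ignites at step 2
Step 3: cell (3,1)='.' (+8 fires, +8 burnt)
Step 4: cell (3,1)='.' (+6 fires, +8 burnt)
Step 5: cell (3,1)='.' (+3 fires, +6 burnt)
Step 6: cell (3,1)='.' (+1 fires, +3 burnt)
Step 7: cell (3,1)='.' (+0 fires, +1 burnt)
  fire out at step 7

2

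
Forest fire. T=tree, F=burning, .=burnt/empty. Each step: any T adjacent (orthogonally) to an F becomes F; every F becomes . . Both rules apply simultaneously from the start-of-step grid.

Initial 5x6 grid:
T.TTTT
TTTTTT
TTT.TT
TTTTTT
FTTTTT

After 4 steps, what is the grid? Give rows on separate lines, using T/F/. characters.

Step 1: 2 trees catch fire, 1 burn out
  T.TTTT
  TTTTTT
  TTT.TT
  FTTTTT
  .FTTTT
Step 2: 3 trees catch fire, 2 burn out
  T.TTTT
  TTTTTT
  FTT.TT
  .FTTTT
  ..FTTT
Step 3: 4 trees catch fire, 3 burn out
  T.TTTT
  FTTTTT
  .FT.TT
  ..FTTT
  ...FTT
Step 4: 5 trees catch fire, 4 burn out
  F.TTTT
  .FTTTT
  ..F.TT
  ...FTT
  ....FT

F.TTTT
.FTTTT
..F.TT
...FTT
....FT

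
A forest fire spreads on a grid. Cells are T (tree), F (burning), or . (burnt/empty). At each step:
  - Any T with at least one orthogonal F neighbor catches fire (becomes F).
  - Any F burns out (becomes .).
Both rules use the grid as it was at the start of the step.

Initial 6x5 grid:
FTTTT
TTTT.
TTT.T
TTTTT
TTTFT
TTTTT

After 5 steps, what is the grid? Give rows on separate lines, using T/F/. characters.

Step 1: 6 trees catch fire, 2 burn out
  .FTTT
  FTTT.
  TTT.T
  TTTFT
  TTF.F
  TTTFT
Step 2: 8 trees catch fire, 6 burn out
  ..FTT
  .FTT.
  FTT.T
  TTF.F
  TF...
  TTF.F
Step 3: 9 trees catch fire, 8 burn out
  ...FT
  ..FT.
  .FF.F
  FF...
  F....
  TF...
Step 4: 3 trees catch fire, 9 burn out
  ....F
  ...F.
  .....
  .....
  .....
  F....
Step 5: 0 trees catch fire, 3 burn out
  .....
  .....
  .....
  .....
  .....
  .....

.....
.....
.....
.....
.....
.....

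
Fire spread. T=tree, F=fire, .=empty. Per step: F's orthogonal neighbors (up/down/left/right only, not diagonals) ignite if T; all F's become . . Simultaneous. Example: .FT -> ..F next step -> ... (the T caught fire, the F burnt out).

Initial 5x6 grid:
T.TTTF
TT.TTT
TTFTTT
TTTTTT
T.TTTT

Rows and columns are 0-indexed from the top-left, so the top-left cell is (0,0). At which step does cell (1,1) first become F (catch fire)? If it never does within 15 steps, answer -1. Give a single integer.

Step 1: cell (1,1)='T' (+5 fires, +2 burnt)
Step 2: cell (1,1)='F' (+10 fires, +5 burnt)
  -> target ignites at step 2
Step 3: cell (1,1)='.' (+6 fires, +10 burnt)
Step 4: cell (1,1)='.' (+4 fires, +6 burnt)
Step 5: cell (1,1)='.' (+0 fires, +4 burnt)
  fire out at step 5

2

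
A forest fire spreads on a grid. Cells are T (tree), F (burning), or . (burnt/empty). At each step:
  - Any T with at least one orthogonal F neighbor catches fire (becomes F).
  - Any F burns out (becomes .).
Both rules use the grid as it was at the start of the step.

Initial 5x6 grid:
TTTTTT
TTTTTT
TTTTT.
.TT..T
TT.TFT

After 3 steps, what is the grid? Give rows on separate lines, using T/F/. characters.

Step 1: 2 trees catch fire, 1 burn out
  TTTTTT
  TTTTTT
  TTTTT.
  .TT..T
  TT.F.F
Step 2: 1 trees catch fire, 2 burn out
  TTTTTT
  TTTTTT
  TTTTT.
  .TT..F
  TT....
Step 3: 0 trees catch fire, 1 burn out
  TTTTTT
  TTTTTT
  TTTTT.
  .TT...
  TT....

TTTTTT
TTTTTT
TTTTT.
.TT...
TT....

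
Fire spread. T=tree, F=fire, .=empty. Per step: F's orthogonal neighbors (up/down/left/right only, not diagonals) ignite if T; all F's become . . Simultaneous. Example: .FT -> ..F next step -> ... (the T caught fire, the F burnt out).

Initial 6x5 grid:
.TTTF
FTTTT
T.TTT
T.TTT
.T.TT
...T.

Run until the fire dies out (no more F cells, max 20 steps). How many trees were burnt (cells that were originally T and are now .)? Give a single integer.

Step 1: +4 fires, +2 burnt (F count now 4)
Step 2: +6 fires, +4 burnt (F count now 6)
Step 3: +3 fires, +6 burnt (F count now 3)
Step 4: +3 fires, +3 burnt (F count now 3)
Step 5: +1 fires, +3 burnt (F count now 1)
Step 6: +1 fires, +1 burnt (F count now 1)
Step 7: +0 fires, +1 burnt (F count now 0)
Fire out after step 7
Initially T: 19, now '.': 29
Total burnt (originally-T cells now '.'): 18

Answer: 18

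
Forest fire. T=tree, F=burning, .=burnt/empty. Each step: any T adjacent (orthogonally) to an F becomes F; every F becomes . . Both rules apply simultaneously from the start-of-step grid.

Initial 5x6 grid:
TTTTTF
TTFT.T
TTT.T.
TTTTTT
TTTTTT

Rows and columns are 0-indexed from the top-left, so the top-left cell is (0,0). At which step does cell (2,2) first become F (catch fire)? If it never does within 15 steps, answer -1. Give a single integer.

Step 1: cell (2,2)='F' (+6 fires, +2 burnt)
  -> target ignites at step 1
Step 2: cell (2,2)='.' (+5 fires, +6 burnt)
Step 3: cell (2,2)='.' (+5 fires, +5 burnt)
Step 4: cell (2,2)='.' (+4 fires, +5 burnt)
Step 5: cell (2,2)='.' (+4 fires, +4 burnt)
Step 6: cell (2,2)='.' (+1 fires, +4 burnt)
Step 7: cell (2,2)='.' (+0 fires, +1 burnt)
  fire out at step 7

1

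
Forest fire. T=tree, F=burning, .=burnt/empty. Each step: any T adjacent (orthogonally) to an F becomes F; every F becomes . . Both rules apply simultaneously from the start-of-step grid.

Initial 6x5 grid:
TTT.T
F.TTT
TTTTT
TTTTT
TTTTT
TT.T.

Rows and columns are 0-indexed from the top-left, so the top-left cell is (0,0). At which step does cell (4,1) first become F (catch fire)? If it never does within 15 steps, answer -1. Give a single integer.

Step 1: cell (4,1)='T' (+2 fires, +1 burnt)
Step 2: cell (4,1)='T' (+3 fires, +2 burnt)
Step 3: cell (4,1)='T' (+4 fires, +3 burnt)
Step 4: cell (4,1)='F' (+5 fires, +4 burnt)
  -> target ignites at step 4
Step 5: cell (4,1)='.' (+5 fires, +5 burnt)
Step 6: cell (4,1)='.' (+3 fires, +5 burnt)
Step 7: cell (4,1)='.' (+3 fires, +3 burnt)
Step 8: cell (4,1)='.' (+0 fires, +3 burnt)
  fire out at step 8

4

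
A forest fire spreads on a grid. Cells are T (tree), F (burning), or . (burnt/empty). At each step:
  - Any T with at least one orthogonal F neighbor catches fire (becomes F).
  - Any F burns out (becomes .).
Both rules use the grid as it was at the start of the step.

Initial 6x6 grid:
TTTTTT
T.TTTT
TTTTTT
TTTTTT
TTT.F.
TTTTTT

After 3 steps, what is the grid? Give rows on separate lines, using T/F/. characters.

Step 1: 2 trees catch fire, 1 burn out
  TTTTTT
  T.TTTT
  TTTTTT
  TTTTFT
  TTT...
  TTTTFT
Step 2: 5 trees catch fire, 2 burn out
  TTTTTT
  T.TTTT
  TTTTFT
  TTTF.F
  TTT...
  TTTF.F
Step 3: 5 trees catch fire, 5 burn out
  TTTTTT
  T.TTFT
  TTTF.F
  TTF...
  TTT...
  TTF...

TTTTTT
T.TTFT
TTTF.F
TTF...
TTT...
TTF...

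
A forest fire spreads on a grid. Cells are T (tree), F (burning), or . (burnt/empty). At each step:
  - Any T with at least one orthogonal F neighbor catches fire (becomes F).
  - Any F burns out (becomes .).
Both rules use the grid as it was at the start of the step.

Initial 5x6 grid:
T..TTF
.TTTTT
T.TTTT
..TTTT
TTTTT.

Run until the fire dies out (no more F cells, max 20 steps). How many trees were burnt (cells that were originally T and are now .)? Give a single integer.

Step 1: +2 fires, +1 burnt (F count now 2)
Step 2: +3 fires, +2 burnt (F count now 3)
Step 3: +3 fires, +3 burnt (F count now 3)
Step 4: +3 fires, +3 burnt (F count now 3)
Step 5: +4 fires, +3 burnt (F count now 4)
Step 6: +2 fires, +4 burnt (F count now 2)
Step 7: +1 fires, +2 burnt (F count now 1)
Step 8: +1 fires, +1 burnt (F count now 1)
Step 9: +1 fires, +1 burnt (F count now 1)
Step 10: +0 fires, +1 burnt (F count now 0)
Fire out after step 10
Initially T: 22, now '.': 28
Total burnt (originally-T cells now '.'): 20

Answer: 20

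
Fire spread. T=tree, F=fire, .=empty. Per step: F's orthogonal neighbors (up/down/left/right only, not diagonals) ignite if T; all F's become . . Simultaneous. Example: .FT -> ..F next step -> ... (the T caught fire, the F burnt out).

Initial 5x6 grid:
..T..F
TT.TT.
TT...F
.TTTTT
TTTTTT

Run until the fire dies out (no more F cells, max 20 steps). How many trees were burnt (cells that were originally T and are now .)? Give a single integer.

Step 1: +1 fires, +2 burnt (F count now 1)
Step 2: +2 fires, +1 burnt (F count now 2)
Step 3: +2 fires, +2 burnt (F count now 2)
Step 4: +2 fires, +2 burnt (F count now 2)
Step 5: +2 fires, +2 burnt (F count now 2)
Step 6: +2 fires, +2 burnt (F count now 2)
Step 7: +3 fires, +2 burnt (F count now 3)
Step 8: +1 fires, +3 burnt (F count now 1)
Step 9: +0 fires, +1 burnt (F count now 0)
Fire out after step 9
Initially T: 18, now '.': 27
Total burnt (originally-T cells now '.'): 15

Answer: 15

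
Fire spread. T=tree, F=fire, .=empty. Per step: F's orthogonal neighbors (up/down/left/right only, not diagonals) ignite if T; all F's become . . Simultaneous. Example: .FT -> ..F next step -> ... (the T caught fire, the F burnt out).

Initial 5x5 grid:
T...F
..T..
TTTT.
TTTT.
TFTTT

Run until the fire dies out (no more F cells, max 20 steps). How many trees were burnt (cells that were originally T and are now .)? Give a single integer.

Answer: 13

Derivation:
Step 1: +3 fires, +2 burnt (F count now 3)
Step 2: +4 fires, +3 burnt (F count now 4)
Step 3: +4 fires, +4 burnt (F count now 4)
Step 4: +2 fires, +4 burnt (F count now 2)
Step 5: +0 fires, +2 burnt (F count now 0)
Fire out after step 5
Initially T: 14, now '.': 24
Total burnt (originally-T cells now '.'): 13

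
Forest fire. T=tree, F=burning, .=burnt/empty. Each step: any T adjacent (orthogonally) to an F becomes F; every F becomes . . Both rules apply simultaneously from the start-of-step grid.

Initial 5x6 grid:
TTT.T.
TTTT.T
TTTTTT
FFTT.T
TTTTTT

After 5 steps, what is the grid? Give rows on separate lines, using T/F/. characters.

Step 1: 5 trees catch fire, 2 burn out
  TTT.T.
  TTTT.T
  FFTTTT
  ..FT.T
  FFTTTT
Step 2: 5 trees catch fire, 5 burn out
  TTT.T.
  FFTT.T
  ..FTTT
  ...F.T
  ..FTTT
Step 3: 5 trees catch fire, 5 burn out
  FFT.T.
  ..FT.T
  ...FTT
  .....T
  ...FTT
Step 4: 4 trees catch fire, 5 burn out
  ..F.T.
  ...F.T
  ....FT
  .....T
  ....FT
Step 5: 2 trees catch fire, 4 burn out
  ....T.
  .....T
  .....F
  .....T
  .....F

....T.
.....T
.....F
.....T
.....F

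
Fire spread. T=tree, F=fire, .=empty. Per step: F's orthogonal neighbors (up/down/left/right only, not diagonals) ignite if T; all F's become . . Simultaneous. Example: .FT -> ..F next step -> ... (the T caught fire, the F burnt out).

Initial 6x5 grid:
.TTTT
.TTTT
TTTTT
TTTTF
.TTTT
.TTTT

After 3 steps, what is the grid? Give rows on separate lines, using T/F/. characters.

Step 1: 3 trees catch fire, 1 burn out
  .TTTT
  .TTTT
  TTTTF
  TTTF.
  .TTTF
  .TTTT
Step 2: 5 trees catch fire, 3 burn out
  .TTTT
  .TTTF
  TTTF.
  TTF..
  .TTF.
  .TTTF
Step 3: 6 trees catch fire, 5 burn out
  .TTTF
  .TTF.
  TTF..
  TF...
  .TF..
  .TTF.

.TTTF
.TTF.
TTF..
TF...
.TF..
.TTF.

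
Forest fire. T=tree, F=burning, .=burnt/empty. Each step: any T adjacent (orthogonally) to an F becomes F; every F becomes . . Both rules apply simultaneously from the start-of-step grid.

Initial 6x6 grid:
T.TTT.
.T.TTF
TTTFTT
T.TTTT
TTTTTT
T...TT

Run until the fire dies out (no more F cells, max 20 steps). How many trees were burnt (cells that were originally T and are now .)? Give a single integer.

Step 1: +6 fires, +2 burnt (F count now 6)
Step 2: +7 fires, +6 burnt (F count now 7)
Step 3: +6 fires, +7 burnt (F count now 6)
Step 4: +4 fires, +6 burnt (F count now 4)
Step 5: +1 fires, +4 burnt (F count now 1)
Step 6: +1 fires, +1 burnt (F count now 1)
Step 7: +0 fires, +1 burnt (F count now 0)
Fire out after step 7
Initially T: 26, now '.': 35
Total burnt (originally-T cells now '.'): 25

Answer: 25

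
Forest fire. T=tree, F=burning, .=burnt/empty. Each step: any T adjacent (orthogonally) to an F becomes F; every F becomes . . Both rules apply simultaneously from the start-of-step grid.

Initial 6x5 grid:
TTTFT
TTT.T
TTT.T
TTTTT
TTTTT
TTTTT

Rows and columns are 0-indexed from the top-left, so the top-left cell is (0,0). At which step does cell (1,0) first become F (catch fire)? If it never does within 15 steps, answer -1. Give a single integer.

Step 1: cell (1,0)='T' (+2 fires, +1 burnt)
Step 2: cell (1,0)='T' (+3 fires, +2 burnt)
Step 3: cell (1,0)='T' (+4 fires, +3 burnt)
Step 4: cell (1,0)='F' (+4 fires, +4 burnt)
  -> target ignites at step 4
Step 5: cell (1,0)='.' (+5 fires, +4 burnt)
Step 6: cell (1,0)='.' (+5 fires, +5 burnt)
Step 7: cell (1,0)='.' (+3 fires, +5 burnt)
Step 8: cell (1,0)='.' (+1 fires, +3 burnt)
Step 9: cell (1,0)='.' (+0 fires, +1 burnt)
  fire out at step 9

4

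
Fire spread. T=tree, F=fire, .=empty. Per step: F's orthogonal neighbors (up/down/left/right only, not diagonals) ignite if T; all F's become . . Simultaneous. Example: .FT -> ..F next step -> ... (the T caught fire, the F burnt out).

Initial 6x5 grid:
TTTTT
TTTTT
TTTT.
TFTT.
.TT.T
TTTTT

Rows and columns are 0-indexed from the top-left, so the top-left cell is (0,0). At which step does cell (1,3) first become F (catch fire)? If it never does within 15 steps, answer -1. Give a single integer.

Step 1: cell (1,3)='T' (+4 fires, +1 burnt)
Step 2: cell (1,3)='T' (+6 fires, +4 burnt)
Step 3: cell (1,3)='T' (+6 fires, +6 burnt)
Step 4: cell (1,3)='F' (+4 fires, +6 burnt)
  -> target ignites at step 4
Step 5: cell (1,3)='.' (+3 fires, +4 burnt)
Step 6: cell (1,3)='.' (+2 fires, +3 burnt)
Step 7: cell (1,3)='.' (+0 fires, +2 burnt)
  fire out at step 7

4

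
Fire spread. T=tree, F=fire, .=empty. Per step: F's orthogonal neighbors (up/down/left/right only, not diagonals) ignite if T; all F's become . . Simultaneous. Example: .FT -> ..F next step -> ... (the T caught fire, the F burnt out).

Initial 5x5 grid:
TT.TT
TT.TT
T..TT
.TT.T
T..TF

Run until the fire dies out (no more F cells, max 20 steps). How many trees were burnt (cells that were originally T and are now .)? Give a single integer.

Step 1: +2 fires, +1 burnt (F count now 2)
Step 2: +1 fires, +2 burnt (F count now 1)
Step 3: +2 fires, +1 burnt (F count now 2)
Step 4: +2 fires, +2 burnt (F count now 2)
Step 5: +1 fires, +2 burnt (F count now 1)
Step 6: +0 fires, +1 burnt (F count now 0)
Fire out after step 6
Initially T: 16, now '.': 17
Total burnt (originally-T cells now '.'): 8

Answer: 8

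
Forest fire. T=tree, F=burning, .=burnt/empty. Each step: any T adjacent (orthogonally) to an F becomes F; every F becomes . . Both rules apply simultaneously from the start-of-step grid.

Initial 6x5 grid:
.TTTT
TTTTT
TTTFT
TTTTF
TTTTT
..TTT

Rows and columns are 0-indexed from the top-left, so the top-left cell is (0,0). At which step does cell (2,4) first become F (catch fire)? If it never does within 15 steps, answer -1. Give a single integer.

Step 1: cell (2,4)='F' (+5 fires, +2 burnt)
  -> target ignites at step 1
Step 2: cell (2,4)='.' (+7 fires, +5 burnt)
Step 3: cell (2,4)='.' (+7 fires, +7 burnt)
Step 4: cell (2,4)='.' (+5 fires, +7 burnt)
Step 5: cell (2,4)='.' (+1 fires, +5 burnt)
Step 6: cell (2,4)='.' (+0 fires, +1 burnt)
  fire out at step 6

1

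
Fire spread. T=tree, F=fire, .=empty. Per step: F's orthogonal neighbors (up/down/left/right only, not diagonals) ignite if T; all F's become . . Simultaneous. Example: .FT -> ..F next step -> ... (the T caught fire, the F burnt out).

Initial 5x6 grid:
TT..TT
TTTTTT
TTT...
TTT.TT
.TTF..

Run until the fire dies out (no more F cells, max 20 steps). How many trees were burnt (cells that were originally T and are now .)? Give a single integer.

Step 1: +1 fires, +1 burnt (F count now 1)
Step 2: +2 fires, +1 burnt (F count now 2)
Step 3: +2 fires, +2 burnt (F count now 2)
Step 4: +3 fires, +2 burnt (F count now 3)
Step 5: +3 fires, +3 burnt (F count now 3)
Step 6: +3 fires, +3 burnt (F count now 3)
Step 7: +3 fires, +3 burnt (F count now 3)
Step 8: +1 fires, +3 burnt (F count now 1)
Step 9: +0 fires, +1 burnt (F count now 0)
Fire out after step 9
Initially T: 20, now '.': 28
Total burnt (originally-T cells now '.'): 18

Answer: 18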